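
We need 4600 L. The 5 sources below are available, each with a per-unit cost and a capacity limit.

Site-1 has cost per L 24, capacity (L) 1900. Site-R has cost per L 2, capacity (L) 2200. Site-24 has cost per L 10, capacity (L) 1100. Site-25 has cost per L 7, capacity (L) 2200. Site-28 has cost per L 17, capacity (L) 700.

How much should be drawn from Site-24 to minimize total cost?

Fill from the cheapest source first.
Take 2200 from Site-R at 2 — need 2400 more.
Take 2200 from Site-25 at 7 — need 200 more.
Site-24 at 10: take 200 of its 1100 — requirement met.
Site-28, Site-1: unused.

200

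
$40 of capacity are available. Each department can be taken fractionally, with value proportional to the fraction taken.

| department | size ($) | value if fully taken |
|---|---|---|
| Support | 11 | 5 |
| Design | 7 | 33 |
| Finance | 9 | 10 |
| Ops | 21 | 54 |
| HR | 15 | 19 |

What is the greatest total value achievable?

Rank by value-to-size ratio: Design 33/7≈4.71, Ops 54/21≈2.57, HR 19/15≈1.27, Finance 10/9≈1.11, Support 5/11≈0.455.
Take all of Design (7 $, value 33) → 33 $ left.
Ops: take in full, 21 $ for value 54 → 12 left.
Fill the last 12 $ with part of HR: 12/15 of it earns 15.2.
Total value = 102.2.

102.2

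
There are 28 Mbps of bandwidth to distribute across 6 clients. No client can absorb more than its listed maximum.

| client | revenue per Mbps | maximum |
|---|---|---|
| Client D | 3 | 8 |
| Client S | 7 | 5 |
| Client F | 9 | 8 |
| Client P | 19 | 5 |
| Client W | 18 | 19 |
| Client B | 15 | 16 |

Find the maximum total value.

Order the clients by revenue per Mbps: Client P 19 > Client W 18 > Client B 15 > Client F 9 > Client S 7 > Client D 3.
Client P takes 5 to reach its cap of 5 → 23 left.
Client W: +19 to 19 (cap) → 4 left.
Client B: +4 (room for 16) → 4. Pool exhausted.
Total = 19×5 + 18×19 + 15×4 = 497.

497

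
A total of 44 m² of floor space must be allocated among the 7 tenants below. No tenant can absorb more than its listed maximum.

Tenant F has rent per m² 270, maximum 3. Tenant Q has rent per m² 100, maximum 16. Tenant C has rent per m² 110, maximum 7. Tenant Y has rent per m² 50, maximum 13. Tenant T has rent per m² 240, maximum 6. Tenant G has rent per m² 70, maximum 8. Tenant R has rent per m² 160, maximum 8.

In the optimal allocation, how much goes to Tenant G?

4

Rank by rent per m²: Tenant F 270 > Tenant T 240 > Tenant R 160 > Tenant C 110 > Tenant Q 100 > Tenant G 70 > Tenant Y 50.
Tenant F takes 3 to reach its cap of 3 → 41 left.
Give Tenant T 6 to hit its cap of 6 → 35 left.
Tenant R: +8 to 8 (cap) → 27 left.
Tenant C: +7 to 7 (cap) → 20 left.
Tenant Q takes 16 to reach its cap of 16 → 4 left.
Tenant G: +4 (room for 8) → 4. Pool exhausted.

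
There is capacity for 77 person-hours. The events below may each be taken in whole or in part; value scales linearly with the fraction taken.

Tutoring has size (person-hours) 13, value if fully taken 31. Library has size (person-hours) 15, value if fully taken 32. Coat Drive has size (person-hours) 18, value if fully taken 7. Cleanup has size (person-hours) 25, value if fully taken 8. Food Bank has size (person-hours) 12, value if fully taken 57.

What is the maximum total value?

Rank by value-to-size ratio: Food Bank 57/12≈4.75, Tutoring 31/13≈2.38, Library 32/15≈2.13, Coat Drive 7/18≈0.389, Cleanup 8/25≈0.32.
Food Bank: take in full, 12 person-hours for value 57 — 65 left.
All 13 person-hours of Tutoring fit (value 31) — 52 remain.
Take all of Library (15 person-hours, value 32) — 37 person-hours left.
All 18 person-hours of Coat Drive fit (value 7) — 19 remain.
19 person-hours left: a 19/25 share of Cleanup gives 8×19/25 = 6.08.
Total value = 133.08.

133.08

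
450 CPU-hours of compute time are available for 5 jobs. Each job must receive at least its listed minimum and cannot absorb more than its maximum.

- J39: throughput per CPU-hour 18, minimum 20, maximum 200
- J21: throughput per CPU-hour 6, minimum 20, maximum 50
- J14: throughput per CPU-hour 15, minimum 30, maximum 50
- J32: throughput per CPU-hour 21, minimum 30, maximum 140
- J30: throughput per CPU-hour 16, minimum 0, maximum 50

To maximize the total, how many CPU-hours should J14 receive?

Meeting every minimum uses 20+20+30+30+0 = 100 CPU-hours, leaving 350.
Order the jobs by throughput per CPU-hour: J32 21 > J39 18 > J30 16 > J14 15 > J21 6.
J32 takes 110 more to reach its cap of 140 → 240 left.
J39: +180 to 200 (cap) → 60 left.
Give J30 50 more to hit its cap of 50 → 10 left.
Only 10 left; J14 takes them to reach 40.

40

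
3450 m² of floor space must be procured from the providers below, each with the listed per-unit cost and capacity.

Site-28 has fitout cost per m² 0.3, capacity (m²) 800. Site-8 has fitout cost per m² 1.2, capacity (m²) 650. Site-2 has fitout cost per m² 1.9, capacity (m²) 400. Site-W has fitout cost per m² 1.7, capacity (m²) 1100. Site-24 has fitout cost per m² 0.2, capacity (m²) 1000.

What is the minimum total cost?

Fill from the cheapest provider first.
Take 1000 from Site-24 at 0.2 → need 2450 more.
Site-28 (0.3): use full 800 → 1650 m² to go.
Take 650 from Site-8 at 1.2 → need 1000 more.
Site-W (1.7): take the remaining 1000 → done.
Site-2: unused.
Cost = 1000×0.2 + 800×0.3 + 650×1.2 + 1000×1.7 = 2920.

2920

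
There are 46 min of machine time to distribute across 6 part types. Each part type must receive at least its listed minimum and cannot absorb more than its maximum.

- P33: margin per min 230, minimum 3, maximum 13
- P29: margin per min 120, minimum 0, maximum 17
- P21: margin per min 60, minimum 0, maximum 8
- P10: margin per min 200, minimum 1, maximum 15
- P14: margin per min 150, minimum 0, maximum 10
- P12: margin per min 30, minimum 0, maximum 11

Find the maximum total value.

Meeting every minimum uses 3+0+0+1+0+0 = 4 min, leaving 42.
Rank by margin per min: P33 230 > P10 200 > P14 150 > P29 120 > P21 60 > P12 30.
Give P33 10 more to hit its cap of 13 → 32 left.
Give P10 14 more to hit its cap of 15 → 18 left.
P14: +10 to 10 (cap) → 8 left.
Only 8 left; P29 takes them to reach 8.
Total = 230×13 + 120×8 + 200×15 + 150×10 = 8450.

8450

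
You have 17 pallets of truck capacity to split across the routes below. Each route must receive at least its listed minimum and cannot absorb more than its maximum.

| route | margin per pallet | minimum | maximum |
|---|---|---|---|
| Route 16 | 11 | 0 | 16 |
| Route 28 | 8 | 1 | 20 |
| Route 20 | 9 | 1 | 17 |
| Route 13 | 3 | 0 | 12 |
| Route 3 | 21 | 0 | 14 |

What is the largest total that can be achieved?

Meeting every minimum uses 0+1+1+0+0 = 2 pallets, leaving 15.
Highest margin per pallet first: Route 3 21 > Route 16 11 > Route 20 9 > Route 28 8 > Route 13 3.
Route 3: +14 to 14 (cap) — 1 left.
Route 16 has room for 16 more but only 1 remain, so it gets 1.
Total = 11×1 + 8×1 + 9×1 + 21×14 = 322.

322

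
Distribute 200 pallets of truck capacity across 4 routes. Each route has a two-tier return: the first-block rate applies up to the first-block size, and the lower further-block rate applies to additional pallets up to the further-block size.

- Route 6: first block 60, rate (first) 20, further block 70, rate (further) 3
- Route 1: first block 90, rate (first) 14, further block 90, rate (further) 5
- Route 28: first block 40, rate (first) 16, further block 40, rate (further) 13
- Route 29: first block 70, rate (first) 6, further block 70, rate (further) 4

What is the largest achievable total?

3230

Rank every tier by rate: Route 6/tier1 20 > Route 28/tier1 16 > Route 1/tier1 14 > Route 28/tier2 13 > Route 29/tier1 6 > Route 1/tier2 5 > Route 29/tier2 4 > Route 6/tier2 3.
Route 6 tier1 at 20: fill all 60 — 140 left.
Fill Route 28 tier1 block (40 at 16) — 100 left.
Route 1/tier1 (14): +90 — 10 left.
Route 28 tier2 at 13: only 10 left, fill 10.
Total = 20×60 + 16×40 + 14×90 + 13×10 = 3230.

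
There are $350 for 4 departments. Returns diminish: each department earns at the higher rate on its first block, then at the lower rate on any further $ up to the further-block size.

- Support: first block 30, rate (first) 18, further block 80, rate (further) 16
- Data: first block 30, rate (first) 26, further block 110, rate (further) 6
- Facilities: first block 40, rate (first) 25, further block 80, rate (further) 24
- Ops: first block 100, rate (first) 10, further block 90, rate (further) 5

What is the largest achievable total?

6420

Order all 8 blocks by rate: Data/first 26 > Facilities/first 25 > Facilities/second 24 > Support/first 18 > Support/second 16 > Ops/first 10 > Data/second 6 > Ops/second 5.
Data first at 26: fill all 30 → 320 left.
Fill Facilities first block (40 at 25) → 280 left.
Facilities second at 24: fill all 80 → 200 left.
Fill Support first block (30 at 18) → 170 left.
Support second at 16: fill all 80 → 90 left.
Ops first at 10: only 90 left, fill 90.
Total = 26×30 + 25×40 + 24×80 + 18×30 + 16×80 + 10×90 = 6420.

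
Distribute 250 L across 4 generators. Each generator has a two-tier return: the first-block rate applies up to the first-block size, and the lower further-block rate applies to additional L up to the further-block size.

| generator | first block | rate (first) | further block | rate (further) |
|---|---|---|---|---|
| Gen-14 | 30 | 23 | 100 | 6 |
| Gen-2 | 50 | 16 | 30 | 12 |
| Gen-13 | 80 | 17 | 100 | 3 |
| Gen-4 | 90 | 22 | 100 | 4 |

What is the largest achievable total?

Order all 8 blocks by rate: Gen-14/tier1 23 > Gen-4/tier1 22 > Gen-13/tier1 17 > Gen-2/tier1 16 > Gen-2/tier2 12 > Gen-14/tier2 6 > Gen-4/tier2 4 > Gen-13/tier2 3.
Gen-14 tier1 at 23: fill all 30 — 220 left.
Gen-4/tier1 (22): +90 — 130 left.
Gen-13 tier1 at 17: fill all 80 — 50 left.
Gen-2/tier1 (16): +50 — 0 left.
Total = 23×30 + 22×90 + 17×80 + 16×50 = 4830.

4830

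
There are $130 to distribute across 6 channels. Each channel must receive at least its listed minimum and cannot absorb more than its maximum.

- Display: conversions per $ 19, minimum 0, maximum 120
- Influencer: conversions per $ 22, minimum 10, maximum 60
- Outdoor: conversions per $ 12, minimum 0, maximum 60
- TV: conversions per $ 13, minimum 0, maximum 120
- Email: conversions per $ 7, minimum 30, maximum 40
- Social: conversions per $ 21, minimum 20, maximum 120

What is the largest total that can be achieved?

2370

Meeting every minimum uses 0+10+0+0+30+20 = 60 $, leaving 70.
Highest conversions per $ first: Influencer 22 > Social 21 > Display 19 > TV 13 > Outdoor 12 > Email 7.
Give Influencer 50 more to hit its cap of 60 → 20 left.
Only 20 left; Social takes them to reach 40.
Total = 22×60 + 7×30 + 21×40 = 2370.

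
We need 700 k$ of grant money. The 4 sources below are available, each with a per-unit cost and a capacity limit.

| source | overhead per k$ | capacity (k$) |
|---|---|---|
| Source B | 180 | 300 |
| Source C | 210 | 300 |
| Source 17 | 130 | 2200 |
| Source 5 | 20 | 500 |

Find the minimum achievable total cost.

Cheapest first:
Take 500 from Source 5 at 20 — need 200 more.
Take 200 from Source 17 at 130 to finish.
Source B, Source C: unused.
Cost = 500×20 + 200×130 = 36000.

36000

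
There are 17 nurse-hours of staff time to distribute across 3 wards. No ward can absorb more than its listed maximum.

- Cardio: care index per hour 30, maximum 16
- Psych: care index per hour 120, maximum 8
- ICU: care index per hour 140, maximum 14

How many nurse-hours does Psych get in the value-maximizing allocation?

3

Rank by care index per hour: ICU 140 > Psych 120 > Cardio 30.
Give ICU 14 to hit its cap of 14 — 3 left.
Only 3 left; Psych takes them to reach 3.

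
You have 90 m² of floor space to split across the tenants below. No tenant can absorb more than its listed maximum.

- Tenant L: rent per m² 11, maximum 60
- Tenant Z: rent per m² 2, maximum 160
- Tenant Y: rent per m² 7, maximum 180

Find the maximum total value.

870

Order the tenants by rent per m²: Tenant L 11 > Tenant Y 7 > Tenant Z 2.
Tenant L: +60 to 60 (cap) — 30 left.
Tenant Y has room for 180 but only 30 remain, so it gets 30.
Total = 11×60 + 7×30 = 870.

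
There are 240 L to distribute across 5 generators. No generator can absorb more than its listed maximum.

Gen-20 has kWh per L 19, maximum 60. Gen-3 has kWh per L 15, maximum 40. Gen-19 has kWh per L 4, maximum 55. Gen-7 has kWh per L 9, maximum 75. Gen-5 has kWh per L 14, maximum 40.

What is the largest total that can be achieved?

Rank by kWh per L: Gen-20 19 > Gen-3 15 > Gen-5 14 > Gen-7 9 > Gen-19 4.
Gen-20: +60 to 60 (cap) → 180 left.
Gen-3 takes 40 to reach its cap of 40 → 140 left.
Gen-5: +40 to 40 (cap) → 100 left.
Gen-7 takes 75 to reach its cap of 75 → 25 left.
Gen-19 has room for 55 but only 25 remain, so it gets 25.
Total = 19×60 + 15×40 + 4×25 + 9×75 + 14×40 = 3075.

3075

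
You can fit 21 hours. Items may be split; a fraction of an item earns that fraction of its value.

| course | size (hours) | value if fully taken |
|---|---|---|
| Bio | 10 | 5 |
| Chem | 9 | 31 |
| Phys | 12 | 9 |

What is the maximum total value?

40

Best value per unit of size first: Chem 31/9≈3.44, Phys 9/12≈0.75, Bio 5/10≈0.5.
All 9 hours of Chem fit (value 31) → 12 remain.
Take all of Phys (12 hours, value 9) → 0 hours left.
Total value = 40.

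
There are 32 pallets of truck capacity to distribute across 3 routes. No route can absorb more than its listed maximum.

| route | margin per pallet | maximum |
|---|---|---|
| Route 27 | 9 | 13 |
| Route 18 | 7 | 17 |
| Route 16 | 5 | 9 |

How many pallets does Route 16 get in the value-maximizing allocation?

Order the routes by margin per pallet: Route 27 9 > Route 18 7 > Route 16 5.
Route 27 takes 13 to reach its cap of 13 ; 19 left.
Route 18: +17 to 17 (cap) ; 2 left.
Route 16 has room for 9 but only 2 remain, so it gets 2.

2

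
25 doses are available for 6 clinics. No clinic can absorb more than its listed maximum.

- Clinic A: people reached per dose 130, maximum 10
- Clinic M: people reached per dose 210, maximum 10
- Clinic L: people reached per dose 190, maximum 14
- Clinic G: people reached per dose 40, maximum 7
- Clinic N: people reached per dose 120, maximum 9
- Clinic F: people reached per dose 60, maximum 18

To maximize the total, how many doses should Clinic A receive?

Order the clinics by people reached per dose: Clinic M 210 > Clinic L 190 > Clinic A 130 > Clinic N 120 > Clinic F 60 > Clinic G 40.
Give Clinic M 10 to hit its cap of 10 ; 15 left.
Give Clinic L 14 to hit its cap of 14 ; 1 left.
Clinic A: +1 (room for 10) → 1. Pool exhausted.

1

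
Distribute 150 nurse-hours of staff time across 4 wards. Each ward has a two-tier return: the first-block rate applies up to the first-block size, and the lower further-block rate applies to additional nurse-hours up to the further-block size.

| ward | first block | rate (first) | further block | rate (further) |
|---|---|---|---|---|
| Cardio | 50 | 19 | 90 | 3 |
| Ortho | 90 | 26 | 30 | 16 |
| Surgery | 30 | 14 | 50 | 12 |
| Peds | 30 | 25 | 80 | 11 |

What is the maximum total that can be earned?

3660

Order all 8 blocks by rate: Ortho/tier1 26 > Peds/tier1 25 > Cardio/tier1 19 > Ortho/tier2 16 > Surgery/tier1 14 > Surgery/tier2 12 > Peds/tier2 11 > Cardio/tier2 3.
Ortho/tier1 (26): +90 ; 60 left.
Peds/tier1 (25): +30 ; 30 left.
Cardio tier1 at 19: only 30 left, fill 30.
Total = 26×90 + 25×30 + 19×30 = 3660.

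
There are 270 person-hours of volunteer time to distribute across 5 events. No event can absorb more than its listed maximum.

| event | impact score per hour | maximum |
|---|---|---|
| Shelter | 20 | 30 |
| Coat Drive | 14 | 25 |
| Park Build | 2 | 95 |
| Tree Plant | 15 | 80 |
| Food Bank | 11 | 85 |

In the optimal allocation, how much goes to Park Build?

50

Order the events by impact score per hour: Shelter 20 > Tree Plant 15 > Coat Drive 14 > Food Bank 11 > Park Build 2.
Shelter: +30 to 30 (cap) ; 240 left.
Tree Plant: +80 to 80 (cap) ; 160 left.
Coat Drive takes 25 to reach its cap of 25 ; 135 left.
Give Food Bank 85 to hit its cap of 85 ; 50 left.
Park Build: +50 (room for 95) → 50. Pool exhausted.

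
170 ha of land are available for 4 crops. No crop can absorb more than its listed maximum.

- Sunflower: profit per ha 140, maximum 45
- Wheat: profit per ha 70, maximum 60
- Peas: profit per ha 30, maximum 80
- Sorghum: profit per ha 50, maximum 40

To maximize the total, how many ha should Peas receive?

Rank by profit per ha: Sunflower 140 > Wheat 70 > Sorghum 50 > Peas 30.
Sunflower: +45 to 45 (cap) ; 125 left.
Wheat: +60 to 60 (cap) ; 65 left.
Sorghum: +40 to 40 (cap) ; 25 left.
Only 25 left; Peas takes them to reach 25.

25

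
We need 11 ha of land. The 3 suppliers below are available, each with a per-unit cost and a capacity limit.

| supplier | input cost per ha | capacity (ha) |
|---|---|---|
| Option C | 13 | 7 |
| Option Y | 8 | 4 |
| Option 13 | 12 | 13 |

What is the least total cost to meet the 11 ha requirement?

Cheapest first:
Take 4 from Option Y at 8 — need 7 more.
Take 7 from Option 13 at 12 to finish.
Option C: unused.
Cost = 4×8 + 7×12 = 116.

116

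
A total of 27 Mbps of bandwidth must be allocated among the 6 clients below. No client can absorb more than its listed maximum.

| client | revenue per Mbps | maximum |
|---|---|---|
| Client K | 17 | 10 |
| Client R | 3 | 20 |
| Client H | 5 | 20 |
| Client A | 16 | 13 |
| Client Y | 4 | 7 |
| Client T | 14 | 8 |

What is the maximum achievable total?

434

Rank by revenue per Mbps: Client K 17 > Client A 16 > Client T 14 > Client H 5 > Client Y 4 > Client R 3.
Client K: +10 to 10 (cap) — 17 left.
Client A takes 13 to reach its cap of 13 — 4 left.
Only 4 left; Client T takes them to reach 4.
Total = 17×10 + 16×13 + 14×4 = 434.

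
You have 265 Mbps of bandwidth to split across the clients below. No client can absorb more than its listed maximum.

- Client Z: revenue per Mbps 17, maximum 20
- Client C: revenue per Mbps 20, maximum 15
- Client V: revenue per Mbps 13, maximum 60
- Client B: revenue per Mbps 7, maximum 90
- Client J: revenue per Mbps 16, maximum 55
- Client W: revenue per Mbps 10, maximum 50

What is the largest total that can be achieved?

Highest revenue per Mbps first: Client C 20 > Client Z 17 > Client J 16 > Client V 13 > Client W 10 > Client B 7.
Client C: +15 to 15 (cap) — 250 left.
Client Z: +20 to 20 (cap) — 230 left.
Give Client J 55 to hit its cap of 55 — 175 left.
Give Client V 60 to hit its cap of 60 — 115 left.
Client W: +50 to 50 (cap) — 65 left.
Client B: +65 (room for 90) → 65. Pool exhausted.
Total = 17×20 + 20×15 + 13×60 + 7×65 + 16×55 + 10×50 = 3255.

3255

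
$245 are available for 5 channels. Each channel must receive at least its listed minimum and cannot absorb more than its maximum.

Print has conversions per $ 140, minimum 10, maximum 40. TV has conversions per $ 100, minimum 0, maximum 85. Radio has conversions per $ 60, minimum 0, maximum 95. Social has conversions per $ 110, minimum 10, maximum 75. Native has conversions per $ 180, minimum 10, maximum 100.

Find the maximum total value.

Meeting every minimum uses 10+0+0+10+10 = 30 $, leaving 215.
Highest conversions per $ first: Native 180 > Print 140 > Social 110 > TV 100 > Radio 60.
Native takes 90 more to reach its cap of 100 ; 125 left.
Give Print 30 more to hit its cap of 40 ; 95 left.
Social: +65 to 75 (cap) ; 30 left.
TV has room for 85 more but only 30 remain, so it gets 30.
Total = 140×40 + 100×30 + 110×75 + 180×100 = 34850.

34850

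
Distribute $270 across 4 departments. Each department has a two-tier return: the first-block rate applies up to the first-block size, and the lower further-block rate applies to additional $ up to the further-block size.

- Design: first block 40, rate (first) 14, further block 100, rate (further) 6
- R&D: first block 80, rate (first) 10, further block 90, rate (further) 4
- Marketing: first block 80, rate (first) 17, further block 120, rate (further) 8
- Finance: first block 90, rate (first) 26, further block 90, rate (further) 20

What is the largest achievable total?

5640

Order all 8 blocks by rate: Finance/first 26 > Finance/second 20 > Marketing/first 17 > Design/first 14 > R&D/first 10 > Marketing/second 8 > Design/second 6 > R&D/second 4.
Fill Finance first block (90 at 26) — 180 left.
Finance/second (20): +90 — 90 left.
Fill Marketing first block (80 at 17) — 10 left.
Design/first: +10 of 40 at 14; pool empty.
Total = 26×90 + 20×90 + 17×80 + 14×10 = 5640.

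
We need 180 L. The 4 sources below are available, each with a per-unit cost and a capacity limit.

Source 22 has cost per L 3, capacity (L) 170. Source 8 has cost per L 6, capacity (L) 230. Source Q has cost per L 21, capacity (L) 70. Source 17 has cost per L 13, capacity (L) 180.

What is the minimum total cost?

570

Cheapest first:
Source 22 at 3: take all 170 L ; 10 still needed.
Source 8 (6): take the remaining 10 ; done.
Source 17, Source Q: unused.
Cost = 170×3 + 10×6 = 570.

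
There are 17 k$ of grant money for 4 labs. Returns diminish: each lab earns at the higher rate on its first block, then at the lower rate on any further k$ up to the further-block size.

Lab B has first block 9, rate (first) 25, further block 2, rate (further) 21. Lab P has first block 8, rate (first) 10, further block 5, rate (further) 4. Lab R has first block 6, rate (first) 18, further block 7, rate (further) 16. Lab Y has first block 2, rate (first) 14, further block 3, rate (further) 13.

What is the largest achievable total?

375

Order all 8 blocks by rate: Lab B/first 25 > Lab B/second 21 > Lab R/first 18 > Lab R/second 16 > Lab Y/first 14 > Lab Y/second 13 > Lab P/first 10 > Lab P/second 4.
Lab B first at 25: fill all 9 — 8 left.
Fill Lab B second block (2 at 21) — 6 left.
Lab R first at 18: fill all 6 — 0 left.
Total = 25×9 + 21×2 + 18×6 = 375.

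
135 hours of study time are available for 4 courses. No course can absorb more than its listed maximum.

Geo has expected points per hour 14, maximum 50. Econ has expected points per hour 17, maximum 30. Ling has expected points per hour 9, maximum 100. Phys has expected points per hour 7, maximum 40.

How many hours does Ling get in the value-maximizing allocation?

55

Order the courses by expected points per hour: Econ 17 > Geo 14 > Ling 9 > Phys 7.
Econ: +30 to 30 (cap) ; 105 left.
Give Geo 50 to hit its cap of 50 ; 55 left.
Only 55 left; Ling takes them to reach 55.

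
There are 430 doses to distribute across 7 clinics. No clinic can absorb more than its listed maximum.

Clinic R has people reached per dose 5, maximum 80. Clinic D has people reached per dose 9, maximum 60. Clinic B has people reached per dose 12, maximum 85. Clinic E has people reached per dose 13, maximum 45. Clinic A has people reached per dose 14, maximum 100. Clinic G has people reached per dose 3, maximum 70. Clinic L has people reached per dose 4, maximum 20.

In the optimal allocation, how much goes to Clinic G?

40

Highest people reached per dose first: Clinic A 14 > Clinic E 13 > Clinic B 12 > Clinic D 9 > Clinic R 5 > Clinic L 4 > Clinic G 3.
Give Clinic A 100 to hit its cap of 100 → 330 left.
Give Clinic E 45 to hit its cap of 45 → 285 left.
Give Clinic B 85 to hit its cap of 85 → 200 left.
Give Clinic D 60 to hit its cap of 60 → 140 left.
Clinic R: +80 to 80 (cap) → 60 left.
Clinic L: +20 to 20 (cap) → 40 left.
Clinic G: +40 (room for 70) → 40. Pool exhausted.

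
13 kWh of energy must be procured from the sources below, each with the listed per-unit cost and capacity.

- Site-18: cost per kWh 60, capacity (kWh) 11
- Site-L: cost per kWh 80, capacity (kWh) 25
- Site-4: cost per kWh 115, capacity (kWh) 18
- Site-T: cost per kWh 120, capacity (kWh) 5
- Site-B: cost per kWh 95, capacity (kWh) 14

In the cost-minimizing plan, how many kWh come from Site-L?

2

Cheapest first:
Site-18 (60): use full 11 → 2 kWh to go.
Take 2 from Site-L at 80 to finish.
Site-B, Site-4, Site-T: unused.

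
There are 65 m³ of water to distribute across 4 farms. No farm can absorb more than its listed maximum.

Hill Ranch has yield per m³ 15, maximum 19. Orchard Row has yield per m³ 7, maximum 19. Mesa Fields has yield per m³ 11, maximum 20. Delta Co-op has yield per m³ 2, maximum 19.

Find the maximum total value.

652

Highest yield per m³ first: Hill Ranch 15 > Mesa Fields 11 > Orchard Row 7 > Delta Co-op 2.
Hill Ranch: +19 to 19 (cap) → 46 left.
Mesa Fields: +20 to 20 (cap) → 26 left.
Give Orchard Row 19 to hit its cap of 19 → 7 left.
Delta Co-op has room for 19 but only 7 remain, so it gets 7.
Total = 15×19 + 7×19 + 11×20 + 2×7 = 652.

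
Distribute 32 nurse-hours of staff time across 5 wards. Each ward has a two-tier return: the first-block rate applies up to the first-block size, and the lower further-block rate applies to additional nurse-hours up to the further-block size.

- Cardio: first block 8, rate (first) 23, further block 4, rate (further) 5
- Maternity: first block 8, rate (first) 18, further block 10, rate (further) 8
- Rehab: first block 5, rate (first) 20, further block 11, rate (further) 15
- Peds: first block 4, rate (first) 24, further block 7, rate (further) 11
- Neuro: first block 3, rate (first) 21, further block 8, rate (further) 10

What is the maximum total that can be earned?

Rank every tier by rate: Peds/T1 24 > Cardio/T1 23 > Neuro/T1 21 > Rehab/T1 20 > Maternity/T1 18 > Rehab/T2 15 > Peds/T2 11 > Neuro/T2 10 > Maternity/T2 8 > Cardio/T2 5.
Peds/T1 (24): +4 → 28 left.
Cardio/T1 (23): +8 → 20 left.
Neuro T1 at 21: fill all 3 → 17 left.
Fill Rehab T1 block (5 at 20) → 12 left.
Maternity T1 at 18: fill all 8 → 4 left.
Rehab T2 at 15: only 4 left, fill 4.
Total = 24×4 + 23×8 + 21×3 + 20×5 + 18×8 + 15×4 = 647.

647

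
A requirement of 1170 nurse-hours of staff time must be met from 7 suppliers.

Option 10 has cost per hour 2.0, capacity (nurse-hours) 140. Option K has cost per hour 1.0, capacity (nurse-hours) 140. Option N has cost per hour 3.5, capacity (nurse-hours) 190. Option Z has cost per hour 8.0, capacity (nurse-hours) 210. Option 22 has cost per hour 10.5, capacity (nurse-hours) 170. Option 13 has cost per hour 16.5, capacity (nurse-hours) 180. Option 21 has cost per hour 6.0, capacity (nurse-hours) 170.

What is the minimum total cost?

Cheapest first:
Take 140 from Option K at 1.0 — need 1030 more.
Take 140 from Option 10 at 2.0 — need 890 more.
Option N at 3.5: take all 190 nurse-hours — 700 still needed.
Option 21 at 6.0: take all 170 nurse-hours — 530 still needed.
Take 210 from Option Z at 8.0 — need 320 more.
Option 22 (10.5): use full 170 — 150 nurse-hours to go.
Option 13 (16.5): take the remaining 150 — done.
Cost = 140×1.0 + 140×2.0 + 190×3.5 + 170×6.0 + 210×8.0 + 170×10.5 + 150×16.5 = 8045.

8045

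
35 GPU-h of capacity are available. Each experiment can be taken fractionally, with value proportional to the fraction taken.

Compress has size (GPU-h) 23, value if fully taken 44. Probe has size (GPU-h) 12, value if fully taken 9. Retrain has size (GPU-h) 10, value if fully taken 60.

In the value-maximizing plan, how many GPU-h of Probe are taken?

Sort by value density: Retrain 60/10≈6, Compress 44/23≈1.91, Probe 9/12≈0.75.
Take all of Retrain (10 GPU-h, value 60) — 25 GPU-h left.
Compress: take in full, 23 GPU-h for value 44 — 2 left.
2 GPU-h left: a 2/12 share of Probe gives 9×2/12 = 1.5.

2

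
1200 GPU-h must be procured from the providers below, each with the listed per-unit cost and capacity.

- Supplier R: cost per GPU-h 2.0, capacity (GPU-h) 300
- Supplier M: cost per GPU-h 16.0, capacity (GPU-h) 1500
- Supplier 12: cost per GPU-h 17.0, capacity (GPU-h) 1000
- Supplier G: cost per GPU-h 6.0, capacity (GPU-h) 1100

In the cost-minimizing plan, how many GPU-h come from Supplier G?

900

Fill from the cheapest provider first.
Supplier R at 2.0: take all 300 GPU-h → 900 still needed.
Take 900 from Supplier G at 6.0 to finish.
Supplier M, Supplier 12: unused.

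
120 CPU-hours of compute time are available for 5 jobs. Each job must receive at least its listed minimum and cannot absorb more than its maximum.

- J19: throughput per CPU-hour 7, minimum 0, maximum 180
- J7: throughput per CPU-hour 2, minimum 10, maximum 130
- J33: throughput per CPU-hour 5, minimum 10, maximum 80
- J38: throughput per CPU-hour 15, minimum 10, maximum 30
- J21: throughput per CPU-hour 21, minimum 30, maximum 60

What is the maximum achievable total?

Meeting every minimum uses 0+10+10+10+30 = 60 CPU-hours, leaving 60.
Highest throughput per CPU-hour first: J21 21 > J38 15 > J19 7 > J33 5 > J7 2.
J21: +30 to 60 (cap) — 30 left.
Give J38 20 more to hit its cap of 30 — 10 left.
J19: +10 (room for 180) → 10. Pool exhausted.
Total = 7×10 + 2×10 + 5×10 + 15×30 + 21×60 = 1850.

1850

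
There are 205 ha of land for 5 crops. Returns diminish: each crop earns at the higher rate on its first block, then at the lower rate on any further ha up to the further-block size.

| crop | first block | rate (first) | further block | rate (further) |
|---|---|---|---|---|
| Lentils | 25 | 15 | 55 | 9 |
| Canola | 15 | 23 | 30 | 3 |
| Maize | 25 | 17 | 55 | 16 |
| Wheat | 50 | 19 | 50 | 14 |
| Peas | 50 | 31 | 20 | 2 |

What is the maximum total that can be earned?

Order all 10 blocks by rate: Peas/tier1 31 > Canola/tier1 23 > Wheat/tier1 19 > Maize/tier1 17 > Maize/tier2 16 > Lentils/tier1 15 > Wheat/tier2 14 > Lentils/tier2 9 > Canola/tier2 3 > Peas/tier2 2.
Fill Peas tier1 block (50 at 31) → 155 left.
Canola tier1 at 23: fill all 15 → 140 left.
Fill Wheat tier1 block (50 at 19) → 90 left.
Fill Maize tier1 block (25 at 17) → 65 left.
Fill Maize tier2 block (55 at 16) → 10 left.
Lentils tier1 at 15: only 10 left, fill 10.
Total = 31×50 + 23×15 + 19×50 + 17×25 + 16×55 + 15×10 = 4300.

4300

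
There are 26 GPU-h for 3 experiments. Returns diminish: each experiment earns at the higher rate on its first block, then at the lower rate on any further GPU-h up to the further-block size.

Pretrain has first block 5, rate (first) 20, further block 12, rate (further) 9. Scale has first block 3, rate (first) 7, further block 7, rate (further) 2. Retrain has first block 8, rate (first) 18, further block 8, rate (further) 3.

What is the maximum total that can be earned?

359

Order all 6 blocks by rate: Pretrain/tier1 20 > Retrain/tier1 18 > Pretrain/tier2 9 > Scale/tier1 7 > Retrain/tier2 3 > Scale/tier2 2.
Pretrain tier1 at 20: fill all 5 — 21 left.
Retrain tier1 at 18: fill all 8 — 13 left.
Pretrain tier2 at 9: fill all 12 — 1 left.
Scale tier1 at 7: only 1 left, fill 1.
Total = 20×5 + 18×8 + 9×12 + 7×1 = 359.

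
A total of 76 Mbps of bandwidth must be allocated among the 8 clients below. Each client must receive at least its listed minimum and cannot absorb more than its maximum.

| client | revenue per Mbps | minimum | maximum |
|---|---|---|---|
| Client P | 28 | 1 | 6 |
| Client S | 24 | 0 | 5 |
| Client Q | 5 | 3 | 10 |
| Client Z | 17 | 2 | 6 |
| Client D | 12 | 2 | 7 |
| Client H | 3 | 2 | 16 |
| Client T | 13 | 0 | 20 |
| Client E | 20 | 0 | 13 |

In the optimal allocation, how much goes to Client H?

Meeting every minimum uses 1+0+3+2+2+2+0+0 = 10 Mbps, leaving 66.
Rank by revenue per Mbps: Client P 28 > Client S 24 > Client E 20 > Client Z 17 > Client T 13 > Client D 12 > Client Q 5 > Client H 3.
Client P: +5 to 6 (cap) — 61 left.
Client S: +5 to 5 (cap) — 56 left.
Client E: +13 to 13 (cap) — 43 left.
Client Z: +4 to 6 (cap) — 39 left.
Client T: +20 to 20 (cap) — 19 left.
Give Client D 5 more to hit its cap of 7 — 14 left.
Give Client Q 7 more to hit its cap of 10 — 7 left.
Client H: +7 (room for 14) → 9. Pool exhausted.

9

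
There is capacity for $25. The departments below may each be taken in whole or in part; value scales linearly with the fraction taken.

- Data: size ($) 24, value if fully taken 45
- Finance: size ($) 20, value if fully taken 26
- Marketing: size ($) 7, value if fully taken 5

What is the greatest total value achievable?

46.3

Best value per unit of size first: Data 45/24≈1.88, Finance 26/20≈1.3, Marketing 5/7≈0.714.
Data: take in full, 24 $ for value 45 — 1 left.
1 $ left: a 1/20 share of Finance gives 26×1/20 = 1.3.
Total value = 46.3.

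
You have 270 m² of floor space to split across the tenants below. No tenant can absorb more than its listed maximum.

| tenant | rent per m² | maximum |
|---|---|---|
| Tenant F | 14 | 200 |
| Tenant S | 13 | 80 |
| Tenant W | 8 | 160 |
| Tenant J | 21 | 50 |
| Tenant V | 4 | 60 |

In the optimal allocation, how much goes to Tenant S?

Rank by rent per m²: Tenant J 21 > Tenant F 14 > Tenant S 13 > Tenant W 8 > Tenant V 4.
Give Tenant J 50 to hit its cap of 50 — 220 left.
Tenant F takes 200 to reach its cap of 200 — 20 left.
Tenant S has room for 80 but only 20 remain, so it gets 20.

20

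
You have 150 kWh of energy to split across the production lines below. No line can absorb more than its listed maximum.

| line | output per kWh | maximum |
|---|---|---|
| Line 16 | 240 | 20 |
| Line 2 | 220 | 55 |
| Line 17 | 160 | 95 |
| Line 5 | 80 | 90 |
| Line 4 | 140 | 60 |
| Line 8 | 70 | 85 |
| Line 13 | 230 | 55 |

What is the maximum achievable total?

32750

Order the production lines by output per kWh: Line 16 240 > Line 13 230 > Line 2 220 > Line 17 160 > Line 4 140 > Line 5 80 > Line 8 70.
Line 16: +20 to 20 (cap) — 130 left.
Line 13 takes 55 to reach its cap of 55 — 75 left.
Line 2 takes 55 to reach its cap of 55 — 20 left.
Line 17: +20 (room for 95) → 20. Pool exhausted.
Total = 240×20 + 220×55 + 160×20 + 230×55 = 32750.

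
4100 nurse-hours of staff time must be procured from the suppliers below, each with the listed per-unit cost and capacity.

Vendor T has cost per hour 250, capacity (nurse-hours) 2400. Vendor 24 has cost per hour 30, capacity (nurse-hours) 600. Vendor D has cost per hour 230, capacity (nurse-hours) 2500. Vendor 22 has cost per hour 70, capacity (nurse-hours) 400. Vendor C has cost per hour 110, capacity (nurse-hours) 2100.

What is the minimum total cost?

507000

Fill from the cheapest supplier first.
Vendor 24 (30): use full 600 ; 3500 nurse-hours to go.
Vendor 22 (70): use full 400 ; 3100 nurse-hours to go.
Vendor C at 110: take all 2100 nurse-hours ; 1000 still needed.
Vendor D (230): take the remaining 1000 ; done.
Vendor T: unused.
Cost = 600×30 + 400×70 + 2100×110 + 1000×230 = 507000.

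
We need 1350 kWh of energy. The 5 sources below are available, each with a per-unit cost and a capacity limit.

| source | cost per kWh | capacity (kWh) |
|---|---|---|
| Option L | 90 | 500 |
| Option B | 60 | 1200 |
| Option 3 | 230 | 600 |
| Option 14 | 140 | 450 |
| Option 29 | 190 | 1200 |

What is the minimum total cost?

85500

Use sources in increasing cost order.
Option B (60): use full 1200 — 150 kWh to go.
Option L (90): take the remaining 150 — done.
Option 14, Option 29, Option 3: unused.
Cost = 1200×60 + 150×90 = 85500.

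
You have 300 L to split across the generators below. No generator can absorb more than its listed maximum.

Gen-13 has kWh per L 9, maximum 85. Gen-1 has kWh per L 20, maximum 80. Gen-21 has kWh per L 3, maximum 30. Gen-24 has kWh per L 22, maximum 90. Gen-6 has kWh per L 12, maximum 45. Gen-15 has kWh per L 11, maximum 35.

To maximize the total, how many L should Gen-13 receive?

50

Highest kWh per L first: Gen-24 22 > Gen-1 20 > Gen-6 12 > Gen-15 11 > Gen-13 9 > Gen-21 3.
Gen-24 takes 90 to reach its cap of 90 — 210 left.
Gen-1: +80 to 80 (cap) — 130 left.
Give Gen-6 45 to hit its cap of 45 — 85 left.
Gen-15 takes 35 to reach its cap of 35 — 50 left.
Gen-13 has room for 85 but only 50 remain, so it gets 50.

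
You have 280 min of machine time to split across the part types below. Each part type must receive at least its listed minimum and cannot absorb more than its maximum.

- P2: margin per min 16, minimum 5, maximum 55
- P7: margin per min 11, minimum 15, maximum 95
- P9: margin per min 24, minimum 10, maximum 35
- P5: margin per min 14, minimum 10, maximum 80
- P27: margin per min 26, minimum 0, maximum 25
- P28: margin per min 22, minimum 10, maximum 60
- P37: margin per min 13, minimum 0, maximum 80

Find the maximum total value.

Meeting every minimum uses 5+15+10+10+0+10+0 = 50 min, leaving 230.
Rank by margin per min: P27 26 > P9 24 > P28 22 > P2 16 > P5 14 > P37 13 > P7 11.
P27: +25 to 25 (cap) → 205 left.
P9 takes 25 more to reach its cap of 35 → 180 left.
Give P28 50 more to hit its cap of 60 → 130 left.
Give P2 50 more to hit its cap of 55 → 80 left.
P5 takes 70 more to reach its cap of 80 → 10 left.
P37 has room for 80 more but only 10 remain, so it gets 10.
Total = 16×55 + 11×15 + 24×35 + 14×80 + 26×25 + 22×60 + 13×10 = 5105.

5105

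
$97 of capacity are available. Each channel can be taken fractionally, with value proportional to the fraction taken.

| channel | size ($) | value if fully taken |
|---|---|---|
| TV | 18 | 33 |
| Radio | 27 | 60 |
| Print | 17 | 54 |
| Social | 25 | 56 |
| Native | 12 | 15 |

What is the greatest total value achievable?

215.5

Best value per unit of size first: Print 54/17≈3.18, Social 56/25≈2.24, Radio 60/27≈2.22, TV 33/18≈1.83, Native 15/12≈1.25.
Print: take in full, 17 $ for value 54 → 80 left.
All 25 $ of Social fit (value 56) → 55 remain.
Radio: take in full, 27 $ for value 60 → 28 left.
Take all of TV (18 $, value 33) → 10 $ left.
Only 10 $ remain; take 10/12 of Native for value 15×10/12 = 12.5.
Total value = 215.5.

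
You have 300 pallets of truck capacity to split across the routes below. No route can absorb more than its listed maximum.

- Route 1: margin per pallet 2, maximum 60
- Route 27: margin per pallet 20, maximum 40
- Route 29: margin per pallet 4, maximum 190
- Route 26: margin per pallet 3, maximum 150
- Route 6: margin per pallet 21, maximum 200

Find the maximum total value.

Highest margin per pallet first: Route 6 21 > Route 27 20 > Route 29 4 > Route 26 3 > Route 1 2.
Give Route 6 200 to hit its cap of 200 ; 100 left.
Route 27: +40 to 40 (cap) ; 60 left.
Route 29: +60 (room for 190) → 60. Pool exhausted.
Total = 20×40 + 4×60 + 21×200 = 5240.

5240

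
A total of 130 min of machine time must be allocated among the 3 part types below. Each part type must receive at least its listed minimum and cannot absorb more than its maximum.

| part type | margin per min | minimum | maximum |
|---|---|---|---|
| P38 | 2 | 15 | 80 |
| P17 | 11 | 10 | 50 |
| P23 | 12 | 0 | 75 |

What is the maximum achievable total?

Meeting every minimum uses 15+10+0 = 25 min, leaving 105.
Rank by margin per min: P23 12 > P17 11 > P38 2.
P23 takes 75 more to reach its cap of 75 ; 30 left.
P17 has room for 40 more but only 30 remain, so it gets 40.
Total = 2×15 + 11×40 + 12×75 = 1370.

1370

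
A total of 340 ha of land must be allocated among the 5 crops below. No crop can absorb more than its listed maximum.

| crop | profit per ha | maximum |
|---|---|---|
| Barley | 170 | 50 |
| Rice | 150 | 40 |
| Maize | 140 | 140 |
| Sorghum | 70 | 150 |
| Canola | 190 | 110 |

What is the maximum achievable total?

Order the crops by profit per ha: Canola 190 > Barley 170 > Rice 150 > Maize 140 > Sorghum 70.
Canola: +110 to 110 (cap) → 230 left.
Barley takes 50 to reach its cap of 50 → 180 left.
Give Rice 40 to hit its cap of 40 → 140 left.
Give Maize 140 to hit its cap of 140 → 0 left.
Total = 170×50 + 150×40 + 140×140 + 190×110 = 55000.

55000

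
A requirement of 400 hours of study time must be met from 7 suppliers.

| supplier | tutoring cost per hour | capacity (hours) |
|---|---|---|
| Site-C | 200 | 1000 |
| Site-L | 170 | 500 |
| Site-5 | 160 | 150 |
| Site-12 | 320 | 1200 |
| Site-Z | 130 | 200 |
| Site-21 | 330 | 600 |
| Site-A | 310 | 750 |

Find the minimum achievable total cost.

Use suppliers in increasing cost order.
Take 200 from Site-Z at 130 ; need 200 more.
Site-5 (160): use full 150 ; 50 hours to go.
Site-L at 170: take 50 of its 500 ; requirement met.
Site-C, Site-A, Site-12, Site-21: unused.
Cost = 200×130 + 150×160 + 50×170 = 58500.

58500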